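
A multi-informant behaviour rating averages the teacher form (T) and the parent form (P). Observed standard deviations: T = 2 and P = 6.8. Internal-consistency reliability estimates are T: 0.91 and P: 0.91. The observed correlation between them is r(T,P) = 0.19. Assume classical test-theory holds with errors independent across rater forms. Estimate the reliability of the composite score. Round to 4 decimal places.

Var(T+P) = 2² + 6.8² + 2·[2·6.8·0.19] = 50.24 + 5.168 = 55.408.
Because errors are independent across components, Cov(Tᵢ,Tⱼ) = Cov(Xᵢ,Xⱼ); the off-diagonal part of the true-score variance is the same as above.
True-score variance = [2²·0.91 + 6.8²·0.91] + 5.168 = 45.7184 + 5.168 = 50.8864.
Reliability = 50.8864 / 55.408 = 0.9184.

0.9184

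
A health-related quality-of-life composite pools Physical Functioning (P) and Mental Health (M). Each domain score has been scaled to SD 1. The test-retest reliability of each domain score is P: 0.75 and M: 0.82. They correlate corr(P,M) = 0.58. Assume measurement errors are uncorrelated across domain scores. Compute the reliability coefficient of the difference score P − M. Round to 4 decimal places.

0.4881

Var(P−M) = 1 + 1 − 2·0.58 = 2 − 1.16 = 0.84.
Because errors are independent across components, Cov(Tᵢ,Tⱼ) = Cov(Xᵢ,Xⱼ); the off-diagonal part of the true-score variance is the same as above.
True-score variance = [0.75 + 0.82] − 1.16 = 1.57 − 1.16 = 0.41.
Reliability = 0.41 / 0.84 = 0.4881.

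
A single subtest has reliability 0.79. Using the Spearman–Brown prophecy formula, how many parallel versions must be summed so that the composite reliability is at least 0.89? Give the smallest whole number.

3

k ≥ ρ*(1−ρ₁)/(ρ₁(1−ρ*)) = 0.89·0.21 / (0.79·0.11) = 2.151.
Smallest integer k = 3.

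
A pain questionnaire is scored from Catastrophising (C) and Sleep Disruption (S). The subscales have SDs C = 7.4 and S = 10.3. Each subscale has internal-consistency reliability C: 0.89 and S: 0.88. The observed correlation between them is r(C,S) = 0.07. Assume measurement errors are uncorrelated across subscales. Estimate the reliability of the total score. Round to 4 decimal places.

0.8907

Var(C+S) = 7.4² + 10.3² + 2·[7.4·10.3·0.07] = 160.85 + 10.6708 = 171.521.
Because errors are independent across components, Cov(Tᵢ,Tⱼ) = Cov(Xᵢ,Xⱼ); the off-diagonal part of the true-score variance is the same as above.
True-score variance = [7.4²·0.89 + 10.3²·0.88] + 10.6708 = 142.096 + 10.6708 = 152.766.
Reliability = 152.766 / 171.521 = 0.8907.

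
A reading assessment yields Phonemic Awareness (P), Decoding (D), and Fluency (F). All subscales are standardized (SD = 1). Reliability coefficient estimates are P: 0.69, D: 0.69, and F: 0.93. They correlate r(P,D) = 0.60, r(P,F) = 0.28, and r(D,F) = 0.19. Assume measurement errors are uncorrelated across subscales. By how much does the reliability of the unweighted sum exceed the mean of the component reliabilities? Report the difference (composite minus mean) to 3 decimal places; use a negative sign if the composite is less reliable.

Var(sum) = 3 + 2.14 = 5.14; true-score variance = 2.31 + 2.14 = 4.45; composite reliability = 0.8658.
Mean component reliability = 0.7700.
Difference = 0.8658 − 0.7700 = 0.096.

0.096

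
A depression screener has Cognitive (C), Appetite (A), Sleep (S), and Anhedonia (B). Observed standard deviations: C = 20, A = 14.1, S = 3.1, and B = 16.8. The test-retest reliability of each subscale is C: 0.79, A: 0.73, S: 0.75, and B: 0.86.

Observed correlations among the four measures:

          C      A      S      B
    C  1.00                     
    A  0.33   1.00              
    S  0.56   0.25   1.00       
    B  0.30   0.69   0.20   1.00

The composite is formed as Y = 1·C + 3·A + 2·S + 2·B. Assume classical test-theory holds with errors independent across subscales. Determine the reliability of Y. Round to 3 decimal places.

Var(Y) = 20² + 3²·14.1² + 2²·3.1² + 2²·16.8² + 2·[3·20·14.1·0.33 + 2·20·3.1·0.56 + 2·20·16.8·0.30 + 6·14.1·3.1·0.25 + 6·14.1·16.8·0.69 + 4·3.1·16.8·0.20] = 3356.69 + 3276.26 = 6632.95.
Because errors are independent across components, Cov(Tᵢ,Tⱼ) = Cov(Xᵢ,Xⱼ); the off-diagonal part of the true-score variance is the same as above.
True-score variance = [20²·0.79 + 3²·14.1²·0.73 + 2²·3.1²·0.75 + 2²·16.8²·0.86] + 3276.26 = 2621.92 + 3276.26 = 5898.18.
Reliability = 5898.18 / 6632.95 = 0.889.

0.889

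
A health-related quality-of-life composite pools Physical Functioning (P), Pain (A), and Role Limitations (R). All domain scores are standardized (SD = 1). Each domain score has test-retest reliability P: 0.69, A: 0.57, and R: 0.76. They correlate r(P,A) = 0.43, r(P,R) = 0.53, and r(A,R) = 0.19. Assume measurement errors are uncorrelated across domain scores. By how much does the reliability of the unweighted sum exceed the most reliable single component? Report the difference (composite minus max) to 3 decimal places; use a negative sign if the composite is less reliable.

Var(sum) = 3 + 2.3 = 5.3; true-score variance = 2.02 + 2.3 = 4.32; composite reliability = 0.8151.
Max component reliability = 0.7600.
Difference = 0.8151 − 0.7600 = 0.055.

0.055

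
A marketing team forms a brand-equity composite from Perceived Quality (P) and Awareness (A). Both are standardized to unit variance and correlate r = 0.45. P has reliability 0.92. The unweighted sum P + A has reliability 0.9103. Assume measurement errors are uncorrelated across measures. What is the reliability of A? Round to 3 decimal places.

Var(P+A) = 2 + 2·0.45 = 2.900.
True-score variance = ρ_P + ρ_A + 2·0.45, so 0.9103 = (0.92 + ρ_A + 0.90) / 2.900.
ρ_A = 0.9103·2.900 − 0.92 − 0.90 = 0.820.

0.820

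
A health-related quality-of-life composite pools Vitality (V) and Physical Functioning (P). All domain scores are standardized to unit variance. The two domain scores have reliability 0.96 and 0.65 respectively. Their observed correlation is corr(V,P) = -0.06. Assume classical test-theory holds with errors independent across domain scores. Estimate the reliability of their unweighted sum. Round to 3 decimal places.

Var(V+P) = 2 + 2·[(-0.06)] = 2 − 0.12 = 1.88.
With uncorrelated errors the cross-covariances are all true-score covariance, so they carry over unchanged; only the diagonal terms shrink to ρᵢσᵢ².
True-score variance = [0.96 + 0.65] − 0.12 = 1.61 − 0.12 = 1.49.
Reliability = 1.49 / 1.88 = 0.793.

0.793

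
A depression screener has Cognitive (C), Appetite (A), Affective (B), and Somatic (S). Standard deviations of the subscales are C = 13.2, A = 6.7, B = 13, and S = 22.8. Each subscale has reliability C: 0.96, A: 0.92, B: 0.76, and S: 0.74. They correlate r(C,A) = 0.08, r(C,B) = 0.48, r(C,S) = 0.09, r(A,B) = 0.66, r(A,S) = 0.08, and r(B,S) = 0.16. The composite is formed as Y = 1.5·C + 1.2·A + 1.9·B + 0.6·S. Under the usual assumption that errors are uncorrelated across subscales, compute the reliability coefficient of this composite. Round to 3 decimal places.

0.901

Var(Y) = 1.5²·13.2² + 1.2²·6.7² + 1.9²·13² + 0.6²·22.8² + 2·[1.8·13.2·6.7·0.08 + 2.85·13.2·13·0.48 + 0.9·13.2·22.8·0.09 + 2.28·6.7·13·0.66 + 0.72·6.7·22.8·0.08 + 1.14·13·22.8·0.16] = 1253.91 + 931.585 = 2185.5.
With uncorrelated errors the cross-covariances are all true-score covariance, so they carry over unchanged; only the diagonal terms shrink to ρᵢσᵢ².
True-score variance = [1.5²·13.2²·0.96 + 1.2²·6.7²·0.92 + 1.9²·13²·0.76 + 0.6²·22.8²·0.74] + 931.585 = 1037.98 + 931.585 = 1969.57.
Reliability = 1969.57 / 2185.5 = 0.901.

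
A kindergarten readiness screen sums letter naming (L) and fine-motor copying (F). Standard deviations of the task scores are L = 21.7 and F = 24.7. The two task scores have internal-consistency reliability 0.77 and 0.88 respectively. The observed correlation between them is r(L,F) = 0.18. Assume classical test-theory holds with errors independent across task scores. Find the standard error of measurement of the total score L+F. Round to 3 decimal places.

Var(total) = 1080.98 + 192.956 = 1273.94.
True-score variance = 899.465 + 192.956 = 1092.42, so reliability = 0.8575.
Error variance = 1273.94 − 1092.42 = 181.515; SEM = √181.515 = 13.473.

13.473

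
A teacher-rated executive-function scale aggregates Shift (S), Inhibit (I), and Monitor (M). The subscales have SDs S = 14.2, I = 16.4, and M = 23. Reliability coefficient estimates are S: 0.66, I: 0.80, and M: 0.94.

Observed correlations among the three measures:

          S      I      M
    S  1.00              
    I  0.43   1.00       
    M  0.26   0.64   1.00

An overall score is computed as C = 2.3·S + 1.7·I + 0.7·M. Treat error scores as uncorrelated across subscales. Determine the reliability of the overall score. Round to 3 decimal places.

0.857

Var(C) = 2.3²·14.2² + 1.7²·16.4² + 0.7²·23² + 2·[3.91·14.2·16.4·0.43 + 1.61·14.2·23·0.26 + 1.19·16.4·23·0.64] = 2103.18 + 1631.06 = 3734.24.
Under uncorrelated errors the observed covariances equal the true-score covariances, so only the own-variance terms attenuate.
True-score variance = [2.3²·14.2²·0.66 + 1.7²·16.4²·0.80 + 0.7²·23²·0.94] + 1631.06 = 1569.5 + 1631.06 = 3200.56.
Reliability = 3200.56 / 3734.24 = 0.857.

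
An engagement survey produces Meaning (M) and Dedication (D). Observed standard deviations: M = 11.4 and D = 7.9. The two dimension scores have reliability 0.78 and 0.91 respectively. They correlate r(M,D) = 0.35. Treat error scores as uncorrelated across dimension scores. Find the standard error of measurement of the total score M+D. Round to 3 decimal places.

5.849

Var(total) = 192.37 + 63.042 = 255.412.
True-score variance = 158.162 + 63.042 = 221.204, so reliability = 0.8661.
Error variance = 255.412 − 221.204 = 34.2081; SEM = √34.2081 = 5.849.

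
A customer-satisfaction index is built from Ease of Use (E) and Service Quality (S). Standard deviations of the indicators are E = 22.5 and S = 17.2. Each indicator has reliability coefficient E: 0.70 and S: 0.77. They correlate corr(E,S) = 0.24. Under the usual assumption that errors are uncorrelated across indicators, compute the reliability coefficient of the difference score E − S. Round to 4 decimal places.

0.6432

Var(E−S) = 22.5² + 17.2² − 2·22.5·17.2·0.24 = 802.09 − 185.76 = 616.33.
Because errors are independent across components, Cov(Tᵢ,Tⱼ) = Cov(Xᵢ,Xⱼ); the off-diagonal part of the true-score variance is the same as above.
True-score variance = [22.5²·0.70 + 17.2²·0.77] − 185.76 = 582.172 − 185.76 = 396.412.
Reliability = 396.412 / 616.33 = 0.6432.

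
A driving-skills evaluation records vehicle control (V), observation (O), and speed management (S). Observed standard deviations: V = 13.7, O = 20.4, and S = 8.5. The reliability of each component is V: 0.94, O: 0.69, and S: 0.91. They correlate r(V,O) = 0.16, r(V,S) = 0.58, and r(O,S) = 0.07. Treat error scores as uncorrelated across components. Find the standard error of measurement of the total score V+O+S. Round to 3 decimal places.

12.115

Var(total) = 676.1 + 248.792 = 924.892.
True-score variance = 529.326 + 248.792 = 778.118, so reliability = 0.8413.
Error variance = 924.892 − 778.118 = 146.774; SEM = √146.774 = 12.115.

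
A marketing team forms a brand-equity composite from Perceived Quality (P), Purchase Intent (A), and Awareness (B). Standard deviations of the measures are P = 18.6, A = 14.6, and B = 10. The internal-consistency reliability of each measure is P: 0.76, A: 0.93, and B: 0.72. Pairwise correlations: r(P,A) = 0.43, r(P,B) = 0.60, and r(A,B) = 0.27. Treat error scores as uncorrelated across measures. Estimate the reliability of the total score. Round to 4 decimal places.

0.8946

Var(P+A+B) = 18.6² + 14.6² + 10² + 2·[18.6·14.6·0.43 + 18.6·10·0.60 + 14.6·10·0.27] = 659.12 + 535.582 = 1194.7.
Under uncorrelated errors the observed covariances equal the true-score covariances, so only the own-variance terms attenuate.
True-score variance = [18.6²·0.76 + 14.6²·0.93 + 10²·0.72] + 535.582 = 533.168 + 535.582 = 1068.75.
Reliability = 1068.75 / 1194.7 = 0.8946.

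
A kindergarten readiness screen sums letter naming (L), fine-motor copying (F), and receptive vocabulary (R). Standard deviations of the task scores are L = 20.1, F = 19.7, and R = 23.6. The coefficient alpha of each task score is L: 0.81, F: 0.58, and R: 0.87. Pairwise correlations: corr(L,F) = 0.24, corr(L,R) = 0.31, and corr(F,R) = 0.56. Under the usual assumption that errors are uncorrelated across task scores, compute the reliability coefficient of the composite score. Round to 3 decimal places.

Var(L+F+R) = 20.1² + 19.7² + 23.6² + 2·[20.1·19.7·0.24 + 20.1·23.6·0.31 + 19.7·23.6·0.56] = 1349.06 + 1004.88 = 2353.94.
With uncorrelated errors the cross-covariances are all true-score covariance, so they carry over unchanged; only the diagonal terms shrink to ρᵢσᵢ².
True-score variance = [20.1²·0.81 + 19.7²·0.58 + 23.6²·0.87] + 1004.88 = 1036.9 + 1004.88 = 2041.77.
Reliability = 2041.77 / 2353.94 = 0.867.

0.867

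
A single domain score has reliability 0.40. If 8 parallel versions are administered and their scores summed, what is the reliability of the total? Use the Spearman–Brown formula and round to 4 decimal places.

0.8421

ρ_k = kρ / (1 + (k−1)ρ) = 8·0.40 / (1 + 7·0.40) = 3.200 / 3.800 = 0.8421.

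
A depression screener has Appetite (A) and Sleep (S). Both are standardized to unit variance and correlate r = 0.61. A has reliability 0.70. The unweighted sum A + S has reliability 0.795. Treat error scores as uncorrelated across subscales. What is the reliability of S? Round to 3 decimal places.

Var(A+S) = 2 + 2·0.61 = 3.220.
True-score variance = ρ_A + ρ_S + 2·0.61, so 0.795 = (0.70 + ρ_S + 1.22) / 3.220.
ρ_S = 0.795·3.220 − 0.70 − 1.22 = 0.640.

0.640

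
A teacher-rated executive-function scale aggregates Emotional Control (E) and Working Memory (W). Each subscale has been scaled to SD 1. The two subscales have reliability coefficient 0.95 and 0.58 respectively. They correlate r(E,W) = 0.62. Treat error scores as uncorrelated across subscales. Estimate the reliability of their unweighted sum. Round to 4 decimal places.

0.8549

Var(E+W) = 2 + 2·[0.62] = 2 + 1.24 = 3.24.
Because errors are independent across components, Cov(Tᵢ,Tⱼ) = Cov(Xᵢ,Xⱼ); the off-diagonal part of the true-score variance is the same as above.
True-score variance = [0.95 + 0.58] + 1.24 = 1.53 + 1.24 = 2.77.
Reliability = 2.77 / 3.24 = 0.8549.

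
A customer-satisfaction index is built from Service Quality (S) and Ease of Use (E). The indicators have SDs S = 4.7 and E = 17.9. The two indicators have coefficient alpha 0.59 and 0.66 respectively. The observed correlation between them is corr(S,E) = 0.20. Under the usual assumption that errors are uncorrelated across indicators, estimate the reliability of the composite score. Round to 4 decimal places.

0.6863

Var(S+E) = 4.7² + 17.9² + 2·[4.7·17.9·0.20] = 342.5 + 33.652 = 376.152.
Because errors are independent across components, Cov(Tᵢ,Tⱼ) = Cov(Xᵢ,Xⱼ); the off-diagonal part of the true-score variance is the same as above.
True-score variance = [4.7²·0.59 + 17.9²·0.66] + 33.652 = 224.504 + 33.652 = 258.156.
Reliability = 258.156 / 376.152 = 0.6863.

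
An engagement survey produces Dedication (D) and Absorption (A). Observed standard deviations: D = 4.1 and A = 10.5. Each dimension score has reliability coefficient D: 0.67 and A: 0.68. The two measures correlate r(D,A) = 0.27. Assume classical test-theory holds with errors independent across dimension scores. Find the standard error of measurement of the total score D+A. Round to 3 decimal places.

6.390

Var(total) = 127.06 + 23.247 = 150.307.
True-score variance = 86.2327 + 23.247 = 109.48, so reliability = 0.7284.
Error variance = 150.307 − 109.48 = 40.8273; SEM = √40.8273 = 6.390.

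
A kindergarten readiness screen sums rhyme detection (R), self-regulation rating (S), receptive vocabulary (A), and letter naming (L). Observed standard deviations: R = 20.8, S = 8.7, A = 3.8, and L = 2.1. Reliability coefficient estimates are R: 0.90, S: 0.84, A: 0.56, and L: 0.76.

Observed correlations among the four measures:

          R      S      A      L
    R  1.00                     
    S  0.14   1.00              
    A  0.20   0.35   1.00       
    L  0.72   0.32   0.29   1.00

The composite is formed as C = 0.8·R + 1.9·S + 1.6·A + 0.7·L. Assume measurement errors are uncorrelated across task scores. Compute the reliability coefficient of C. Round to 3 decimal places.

Var(C) = 0.8²·20.8² + 1.9²·8.7² + 1.6²·3.8² + 0.7²·2.1² + 2·[1.52·20.8·8.7·0.14 + 1.28·20.8·3.8·0.20 + 0.56·20.8·2.1·0.72 + 3.04·8.7·3.8·0.35 + 1.33·8.7·2.1·0.32 + 1.12·3.8·2.1·0.29] = 589.258 + 243.796 = 833.053.
Because errors are independent across components, Cov(Tᵢ,Tⱼ) = Cov(Xᵢ,Xⱼ); the off-diagonal part of the true-score variance is the same as above.
True-score variance = [0.8²·20.8²·0.90 + 1.9²·8.7²·0.84 + 1.6²·3.8²·0.56 + 0.7²·2.1²·0.76] + 243.796 = 501.066 + 243.796 = 744.862.
Reliability = 744.862 / 833.053 = 0.894.

0.894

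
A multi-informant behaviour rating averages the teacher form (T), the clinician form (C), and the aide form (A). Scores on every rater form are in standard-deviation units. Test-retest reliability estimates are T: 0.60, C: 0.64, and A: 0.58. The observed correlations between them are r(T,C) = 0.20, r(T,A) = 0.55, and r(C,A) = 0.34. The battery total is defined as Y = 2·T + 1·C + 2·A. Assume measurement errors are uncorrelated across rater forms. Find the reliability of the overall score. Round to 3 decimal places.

Var(Y) = 2² + 1 + 2² + 2·[2·0.20 + 4·0.55 + 2·0.34] = 9 + 6.56 = 15.56.
With uncorrelated errors the cross-covariances are all true-score covariance, so they carry over unchanged; only the diagonal terms shrink to ρᵢσᵢ².
True-score variance = [2²·0.60 + 0.64 + 2²·0.58] + 6.56 = 5.36 + 6.56 = 11.92.
Reliability = 11.92 / 15.56 = 0.766.

0.766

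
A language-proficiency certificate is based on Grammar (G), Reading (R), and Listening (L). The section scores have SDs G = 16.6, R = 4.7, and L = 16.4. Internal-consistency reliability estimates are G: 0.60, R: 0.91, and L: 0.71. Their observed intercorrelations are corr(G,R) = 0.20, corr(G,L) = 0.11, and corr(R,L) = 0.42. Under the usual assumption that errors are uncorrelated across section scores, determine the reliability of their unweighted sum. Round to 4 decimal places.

Var(G+R+L) = 16.6² + 4.7² + 16.4² + 2·[16.6·4.7·0.20 + 16.6·16.4·0.11 + 4.7·16.4·0.42] = 566.61 + 155.848 = 722.458.
With uncorrelated errors the cross-covariances are all true-score covariance, so they carry over unchanged; only the diagonal terms shrink to ρᵢσᵢ².
True-score variance = [16.6²·0.60 + 4.7²·0.91 + 16.4²·0.71] + 155.848 = 376.4 + 155.848 = 532.248.
Reliability = 532.248 / 722.458 = 0.7367.

0.7367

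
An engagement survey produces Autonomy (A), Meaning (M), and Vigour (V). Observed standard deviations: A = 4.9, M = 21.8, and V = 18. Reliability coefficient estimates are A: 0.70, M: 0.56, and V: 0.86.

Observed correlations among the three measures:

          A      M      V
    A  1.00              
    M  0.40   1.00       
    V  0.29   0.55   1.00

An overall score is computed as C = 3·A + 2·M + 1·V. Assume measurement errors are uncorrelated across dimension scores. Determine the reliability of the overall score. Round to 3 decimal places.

0.762

Var(C) = 3²·4.9² + 2²·21.8² + 18² + 2·[6·4.9·21.8·0.40 + 3·4.9·18·0.29 + 2·21.8·18·0.55] = 2441.05 + 1529.48 = 3970.53.
Because errors are independent across components, Cov(Tᵢ,Tⱼ) = Cov(Xᵢ,Xⱼ); the off-diagonal part of the true-score variance is the same as above.
True-score variance = [3²·4.9²·0.70 + 2²·21.8²·0.56 + 18²·0.86] + 1529.48 = 1494.44 + 1529.48 = 3023.92.
Reliability = 3023.92 / 3970.53 = 0.762.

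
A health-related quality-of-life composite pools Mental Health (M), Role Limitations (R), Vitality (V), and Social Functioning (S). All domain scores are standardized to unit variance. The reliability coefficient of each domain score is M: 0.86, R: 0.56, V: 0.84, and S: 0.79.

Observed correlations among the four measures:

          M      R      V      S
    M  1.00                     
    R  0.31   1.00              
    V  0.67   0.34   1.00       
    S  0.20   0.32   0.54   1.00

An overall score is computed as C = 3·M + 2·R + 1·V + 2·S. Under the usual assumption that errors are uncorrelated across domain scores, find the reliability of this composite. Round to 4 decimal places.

Var(C) = 3² + 2² + 1 + 2² + 2·[6·0.31 + 3·0.67 + 6·0.20 + 2·0.34 + 4·0.32 + 2·0.54] = 18 + 16.22 = 34.22.
With uncorrelated errors the cross-covariances are all true-score covariance, so they carry over unchanged; only the diagonal terms shrink to ρᵢσᵢ².
True-score variance = [3²·0.86 + 2²·0.56 + 0.84 + 2²·0.79] + 16.22 = 13.98 + 16.22 = 30.2.
Reliability = 30.2 / 34.22 = 0.8825.

0.8825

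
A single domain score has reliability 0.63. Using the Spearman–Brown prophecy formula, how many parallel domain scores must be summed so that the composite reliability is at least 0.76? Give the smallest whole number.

2

k ≥ ρ*(1−ρ₁)/(ρ₁(1−ρ*)) = 0.76·0.37 / (0.63·0.24) = 1.860.
Smallest integer k = 2.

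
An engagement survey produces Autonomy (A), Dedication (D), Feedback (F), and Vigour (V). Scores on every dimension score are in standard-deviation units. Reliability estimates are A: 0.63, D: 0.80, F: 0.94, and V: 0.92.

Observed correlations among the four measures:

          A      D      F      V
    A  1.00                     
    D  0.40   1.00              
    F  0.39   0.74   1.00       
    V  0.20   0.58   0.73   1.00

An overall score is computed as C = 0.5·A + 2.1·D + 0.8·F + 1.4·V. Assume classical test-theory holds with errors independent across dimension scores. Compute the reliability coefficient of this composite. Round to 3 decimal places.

0.928

Var(C) = 0.5² + 2.1² + 0.8² + 1.4² + 2·[1.05·0.40 + 0.4·0.39 + 0.7·0.20 + 1.68·0.74 + 2.94·0.58 + 1.12·0.73] = 7.26 + 8.964 = 16.224.
Under uncorrelated errors the observed covariances equal the true-score covariances, so only the own-variance terms attenuate.
True-score variance = [0.5²·0.63 + 2.1²·0.80 + 0.8²·0.94 + 1.4²·0.92] + 8.964 = 6.0903 + 8.964 = 15.0543.
Reliability = 15.0543 / 16.224 = 0.928.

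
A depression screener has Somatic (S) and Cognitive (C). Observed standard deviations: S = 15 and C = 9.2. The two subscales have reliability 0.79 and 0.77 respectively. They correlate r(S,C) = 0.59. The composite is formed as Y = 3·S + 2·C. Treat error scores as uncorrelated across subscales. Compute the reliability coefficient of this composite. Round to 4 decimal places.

0.8494

Var(Y) = 3²·15² + 2²·9.2² + 2·[6·15·9.2·0.59] = 2363.56 + 977.04 = 3340.6.
With uncorrelated errors the cross-covariances are all true-score covariance, so they carry over unchanged; only the diagonal terms shrink to ρᵢσᵢ².
True-score variance = [3²·15²·0.79 + 2²·9.2²·0.77] + 977.04 = 1860.44 + 977.04 = 2837.48.
Reliability = 2837.48 / 3340.6 = 0.8494.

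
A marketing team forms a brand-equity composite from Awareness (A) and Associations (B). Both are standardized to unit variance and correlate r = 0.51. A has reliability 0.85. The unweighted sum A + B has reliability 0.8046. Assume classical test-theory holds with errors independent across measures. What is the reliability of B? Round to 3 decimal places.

Var(A+B) = 2 + 2·0.51 = 3.020.
True-score variance = ρ_A + ρ_B + 2·0.51, so 0.8046 = (0.85 + ρ_B + 1.02) / 3.020.
ρ_B = 0.8046·3.020 − 0.85 − 1.02 = 0.560.

0.560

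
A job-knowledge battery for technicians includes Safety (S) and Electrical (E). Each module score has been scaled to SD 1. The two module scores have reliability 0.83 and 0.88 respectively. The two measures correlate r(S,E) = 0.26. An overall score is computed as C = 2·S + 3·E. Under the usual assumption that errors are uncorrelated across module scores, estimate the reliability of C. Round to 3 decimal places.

Var(C) = 2² + 3² + 2·[6·0.26] = 13 + 3.12 = 16.12.
Under uncorrelated errors the observed covariances equal the true-score covariances, so only the own-variance terms attenuate.
True-score variance = [2²·0.83 + 3²·0.88] + 3.12 = 11.24 + 3.12 = 14.36.
Reliability = 14.36 / 16.12 = 0.891.

0.891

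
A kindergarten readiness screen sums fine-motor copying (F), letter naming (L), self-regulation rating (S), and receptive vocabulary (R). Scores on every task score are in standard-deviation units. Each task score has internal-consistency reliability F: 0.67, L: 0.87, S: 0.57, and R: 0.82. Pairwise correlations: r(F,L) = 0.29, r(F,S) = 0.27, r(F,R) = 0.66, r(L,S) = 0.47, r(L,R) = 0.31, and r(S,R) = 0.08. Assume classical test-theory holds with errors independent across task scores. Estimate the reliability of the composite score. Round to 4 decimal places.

0.8689

Var(F+L+S+R) = 4 + 2·[0.29 + 0.27 + 0.66 + 0.47 + 0.31 + 0.08] = 4 + 4.16 = 8.16.
Under uncorrelated errors the observed covariances equal the true-score covariances, so only the own-variance terms attenuate.
True-score variance = [0.67 + 0.87 + 0.57 + 0.82] + 4.16 = 2.93 + 4.16 = 7.09.
Reliability = 7.09 / 8.16 = 0.8689.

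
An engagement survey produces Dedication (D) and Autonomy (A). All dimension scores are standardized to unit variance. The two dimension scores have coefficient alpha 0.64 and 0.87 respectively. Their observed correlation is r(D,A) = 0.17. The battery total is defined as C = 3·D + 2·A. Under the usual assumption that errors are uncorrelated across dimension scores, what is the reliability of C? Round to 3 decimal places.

Var(C) = 3² + 2² + 2·[6·0.17] = 13 + 2.04 = 15.04.
Under uncorrelated errors the observed covariances equal the true-score covariances, so only the own-variance terms attenuate.
True-score variance = [3²·0.64 + 2²·0.87] + 2.04 = 9.24 + 2.04 = 11.28.
Reliability = 11.28 / 15.04 = 0.750.

0.750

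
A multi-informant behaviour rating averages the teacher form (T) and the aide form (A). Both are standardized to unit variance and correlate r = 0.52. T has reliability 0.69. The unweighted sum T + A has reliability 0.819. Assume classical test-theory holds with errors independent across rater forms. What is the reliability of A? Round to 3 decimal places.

Var(T+A) = 2 + 2·0.52 = 3.040.
True-score variance = ρ_T + ρ_A + 2·0.52, so 0.819 = (0.69 + ρ_A + 1.04) / 3.040.
ρ_A = 0.819·3.040 − 0.69 − 1.04 = 0.760.

0.760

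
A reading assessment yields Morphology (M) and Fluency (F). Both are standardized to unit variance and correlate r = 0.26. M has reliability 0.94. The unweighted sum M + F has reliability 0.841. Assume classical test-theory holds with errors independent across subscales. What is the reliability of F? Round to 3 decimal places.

Var(M+F) = 2 + 2·0.26 = 2.520.
True-score variance = ρ_M + ρ_F + 2·0.26, so 0.841 = (0.94 + ρ_F + 0.52) / 2.520.
ρ_F = 0.841·2.520 − 0.94 − 0.52 = 0.659.

0.659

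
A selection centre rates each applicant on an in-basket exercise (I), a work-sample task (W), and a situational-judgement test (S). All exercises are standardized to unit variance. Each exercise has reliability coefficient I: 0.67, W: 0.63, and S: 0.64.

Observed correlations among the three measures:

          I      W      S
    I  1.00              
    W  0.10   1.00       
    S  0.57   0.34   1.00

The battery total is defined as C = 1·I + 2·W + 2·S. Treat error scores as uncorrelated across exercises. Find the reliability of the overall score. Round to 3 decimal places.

0.774

Var(C) = 1 + 2² + 2² + 2·[2·0.10 + 2·0.57 + 4·0.34] = 9 + 5.4 = 14.4.
Under uncorrelated errors the observed covariances equal the true-score covariances, so only the own-variance terms attenuate.
True-score variance = [0.67 + 2²·0.63 + 2²·0.64] + 5.4 = 5.75 + 5.4 = 11.15.
Reliability = 11.15 / 14.4 = 0.774.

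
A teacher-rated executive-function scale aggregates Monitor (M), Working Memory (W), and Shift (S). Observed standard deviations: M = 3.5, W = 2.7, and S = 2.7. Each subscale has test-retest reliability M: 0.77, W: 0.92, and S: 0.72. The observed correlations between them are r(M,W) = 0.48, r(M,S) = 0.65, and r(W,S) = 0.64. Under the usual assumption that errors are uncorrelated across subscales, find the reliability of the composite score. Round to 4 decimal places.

0.9054

Var(M+W+S) = 3.5² + 2.7² + 2.7² + 2·[3.5·2.7·0.48 + 3.5·2.7·0.65 + 2.7·2.7·0.64] = 26.83 + 30.6882 = 57.5182.
With uncorrelated errors the cross-covariances are all true-score covariance, so they carry over unchanged; only the diagonal terms shrink to ρᵢσᵢ².
True-score variance = [3.5²·0.77 + 2.7²·0.92 + 2.7²·0.72] + 30.6882 = 21.3881 + 30.6882 = 52.0763.
Reliability = 52.0763 / 57.5182 = 0.9054.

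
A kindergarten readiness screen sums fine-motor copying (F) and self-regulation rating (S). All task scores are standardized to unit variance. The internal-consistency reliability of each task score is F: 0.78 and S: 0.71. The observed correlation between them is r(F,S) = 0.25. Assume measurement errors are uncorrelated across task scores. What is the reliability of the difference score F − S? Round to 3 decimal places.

Var(F−S) = 1 + 1 − 2·0.25 = 2 − 0.5 = 1.5.
With uncorrelated errors the cross-covariances are all true-score covariance, so they carry over unchanged; only the diagonal terms shrink to ρᵢσᵢ².
True-score variance = [0.78 + 0.71] − 0.5 = 1.49 − 0.5 = 0.99.
Reliability = 0.99 / 1.5 = 0.660.

0.660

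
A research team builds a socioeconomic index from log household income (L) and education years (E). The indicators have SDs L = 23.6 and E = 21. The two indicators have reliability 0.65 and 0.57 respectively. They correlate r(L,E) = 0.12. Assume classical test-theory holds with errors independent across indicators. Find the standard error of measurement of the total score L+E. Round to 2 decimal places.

Var(total) = 997.96 + 118.944 = 1116.9.
True-score variance = 613.394 + 118.944 = 732.338, so reliability = 0.6557.
Error variance = 1116.9 − 732.338 = 384.566; SEM = √384.566 = 19.61.

19.61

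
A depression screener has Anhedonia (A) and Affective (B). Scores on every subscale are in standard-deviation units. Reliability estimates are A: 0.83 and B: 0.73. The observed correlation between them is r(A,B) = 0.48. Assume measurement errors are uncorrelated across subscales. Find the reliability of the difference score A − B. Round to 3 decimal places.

Var(A−B) = 1 + 1 − 2·0.48 = 2 − 0.96 = 1.04.
Under uncorrelated errors the observed covariances equal the true-score covariances, so only the own-variance terms attenuate.
True-score variance = [0.83 + 0.73] − 0.96 = 1.56 − 0.96 = 0.6.
Reliability = 0.6 / 1.04 = 0.577.

0.577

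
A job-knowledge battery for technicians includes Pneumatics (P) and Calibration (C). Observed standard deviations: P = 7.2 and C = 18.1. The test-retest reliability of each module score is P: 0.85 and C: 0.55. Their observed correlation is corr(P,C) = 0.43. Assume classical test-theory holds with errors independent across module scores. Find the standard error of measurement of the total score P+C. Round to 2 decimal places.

12.46

Var(total) = 379.45 + 112.075 = 491.525.
True-score variance = 224.25 + 112.075 = 336.325, so reliability = 0.6842.
Error variance = 491.525 − 336.325 = 155.2; SEM = √155.2 = 12.46.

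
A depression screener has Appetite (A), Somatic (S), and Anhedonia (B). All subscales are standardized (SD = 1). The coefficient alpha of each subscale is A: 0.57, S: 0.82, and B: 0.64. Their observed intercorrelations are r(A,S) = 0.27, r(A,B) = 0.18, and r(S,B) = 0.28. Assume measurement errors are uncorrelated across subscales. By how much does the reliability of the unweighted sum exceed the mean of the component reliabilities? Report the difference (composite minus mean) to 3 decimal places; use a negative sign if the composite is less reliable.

0.106

Var(sum) = 3 + 1.46 = 4.46; true-score variance = 2.03 + 1.46 = 3.49; composite reliability = 0.7825.
Mean component reliability = 0.6767.
Difference = 0.7825 − 0.6767 = 0.106.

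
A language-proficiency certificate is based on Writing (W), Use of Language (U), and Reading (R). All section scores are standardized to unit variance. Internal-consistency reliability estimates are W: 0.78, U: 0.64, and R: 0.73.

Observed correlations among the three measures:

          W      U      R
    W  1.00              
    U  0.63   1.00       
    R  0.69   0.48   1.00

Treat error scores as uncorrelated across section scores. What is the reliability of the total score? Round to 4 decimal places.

Var(W+U+R) = 3 + 2·[0.63 + 0.69 + 0.48] = 3 + 3.6 = 6.6.
Under uncorrelated errors the observed covariances equal the true-score covariances, so only the own-variance terms attenuate.
True-score variance = [0.78 + 0.64 + 0.73] + 3.6 = 2.15 + 3.6 = 5.75.
Reliability = 5.75 / 6.6 = 0.8712.

0.8712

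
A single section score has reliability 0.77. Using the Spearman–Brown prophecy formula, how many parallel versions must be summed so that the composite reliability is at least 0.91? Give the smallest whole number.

4

k ≥ ρ*(1−ρ₁)/(ρ₁(1−ρ*)) = 0.91·0.23 / (0.77·0.09) = 3.020.
Smallest integer k = 4.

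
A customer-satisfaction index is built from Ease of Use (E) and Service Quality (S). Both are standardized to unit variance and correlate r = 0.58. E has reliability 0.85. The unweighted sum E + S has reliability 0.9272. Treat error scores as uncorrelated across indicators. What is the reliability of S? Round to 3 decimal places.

0.920

Var(E+S) = 2 + 2·0.58 = 3.160.
True-score variance = ρ_E + ρ_S + 2·0.58, so 0.9272 = (0.85 + ρ_S + 1.16) / 3.160.
ρ_S = 0.9272·3.160 − 0.85 − 1.16 = 0.920.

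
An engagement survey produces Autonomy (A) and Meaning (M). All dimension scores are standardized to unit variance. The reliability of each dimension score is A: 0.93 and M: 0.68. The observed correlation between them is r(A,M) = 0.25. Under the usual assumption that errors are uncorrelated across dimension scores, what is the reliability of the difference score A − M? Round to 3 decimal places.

0.740

Var(A−M) = 1 + 1 − 2·0.25 = 2 − 0.5 = 1.5.
With uncorrelated errors the cross-covariances are all true-score covariance, so they carry over unchanged; only the diagonal terms shrink to ρᵢσᵢ².
True-score variance = [0.93 + 0.68] − 0.5 = 1.61 − 0.5 = 1.11.
Reliability = 1.11 / 1.5 = 0.740.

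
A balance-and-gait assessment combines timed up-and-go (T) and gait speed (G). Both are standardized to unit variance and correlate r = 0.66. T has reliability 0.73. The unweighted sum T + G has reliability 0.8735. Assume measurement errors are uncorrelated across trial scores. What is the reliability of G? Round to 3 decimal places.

Var(T+G) = 2 + 2·0.66 = 3.320.
True-score variance = ρ_T + ρ_G + 2·0.66, so 0.8735 = (0.73 + ρ_G + 1.32) / 3.320.
ρ_G = 0.8735·3.320 − 0.73 − 1.32 = 0.850.

0.850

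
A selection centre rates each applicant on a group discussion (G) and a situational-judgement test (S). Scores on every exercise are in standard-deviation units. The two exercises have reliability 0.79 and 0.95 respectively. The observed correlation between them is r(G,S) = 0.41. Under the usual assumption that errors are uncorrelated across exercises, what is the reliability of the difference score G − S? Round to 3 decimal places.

Var(G−S) = 1 + 1 − 2·0.41 = 2 − 0.82 = 1.18.
Under uncorrelated errors the observed covariances equal the true-score covariances, so only the own-variance terms attenuate.
True-score variance = [0.79 + 0.95] − 0.82 = 1.74 − 0.82 = 0.92.
Reliability = 0.92 / 1.18 = 0.780.

0.780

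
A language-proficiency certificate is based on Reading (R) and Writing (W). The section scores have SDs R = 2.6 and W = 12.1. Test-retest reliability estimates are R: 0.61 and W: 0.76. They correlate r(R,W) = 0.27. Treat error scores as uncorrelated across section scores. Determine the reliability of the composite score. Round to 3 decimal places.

0.778

Var(R+W) = 2.6² + 12.1² + 2·[2.6·12.1·0.27] = 153.17 + 16.9884 = 170.158.
Because errors are independent across components, Cov(Tᵢ,Tⱼ) = Cov(Xᵢ,Xⱼ); the off-diagonal part of the true-score variance is the same as above.
True-score variance = [2.6²·0.61 + 12.1²·0.76] + 16.9884 = 115.395 + 16.9884 = 132.384.
Reliability = 132.384 / 170.158 = 0.778.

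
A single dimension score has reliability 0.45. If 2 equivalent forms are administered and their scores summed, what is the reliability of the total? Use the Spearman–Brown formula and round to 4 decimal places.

0.6207

ρ_k = kρ / (1 + (k−1)ρ) = 2·0.45 / (1 + 1·0.45) = 0.900 / 1.450 = 0.6207.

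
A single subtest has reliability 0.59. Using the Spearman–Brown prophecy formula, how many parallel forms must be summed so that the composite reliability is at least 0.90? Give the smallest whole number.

k ≥ ρ*(1−ρ₁)/(ρ₁(1−ρ*)) = 0.90·0.41 / (0.59·0.10) = 6.254.
Smallest integer k = 7.

7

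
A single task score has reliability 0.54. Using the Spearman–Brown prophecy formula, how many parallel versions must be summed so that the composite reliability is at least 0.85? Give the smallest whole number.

k ≥ ρ*(1−ρ₁)/(ρ₁(1−ρ*)) = 0.85·0.46 / (0.54·0.15) = 4.827.
Smallest integer k = 5.

5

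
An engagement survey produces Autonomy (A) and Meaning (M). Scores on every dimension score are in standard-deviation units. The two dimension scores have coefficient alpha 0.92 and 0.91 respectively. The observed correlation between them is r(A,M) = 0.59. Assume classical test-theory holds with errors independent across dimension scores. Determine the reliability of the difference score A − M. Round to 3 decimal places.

Var(A−M) = 1 + 1 − 2·0.59 = 2 − 1.18 = 0.82.
Under uncorrelated errors the observed covariances equal the true-score covariances, so only the own-variance terms attenuate.
True-score variance = [0.92 + 0.91] − 1.18 = 1.83 − 1.18 = 0.65.
Reliability = 0.65 / 0.82 = 0.793.

0.793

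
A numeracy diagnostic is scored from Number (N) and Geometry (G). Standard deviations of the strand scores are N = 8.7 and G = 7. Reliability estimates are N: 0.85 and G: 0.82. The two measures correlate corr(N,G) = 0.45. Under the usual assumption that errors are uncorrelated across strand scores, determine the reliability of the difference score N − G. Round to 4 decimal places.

0.7113

Var(N−G) = 8.7² + 7² − 2·8.7·7·0.45 = 124.69 − 54.81 = 69.88.
Under uncorrelated errors the observed covariances equal the true-score covariances, so only the own-variance terms attenuate.
True-score variance = [8.7²·0.85 + 7²·0.82] − 54.81 = 104.516 − 54.81 = 49.7065.
Reliability = 49.7065 / 69.88 = 0.7113.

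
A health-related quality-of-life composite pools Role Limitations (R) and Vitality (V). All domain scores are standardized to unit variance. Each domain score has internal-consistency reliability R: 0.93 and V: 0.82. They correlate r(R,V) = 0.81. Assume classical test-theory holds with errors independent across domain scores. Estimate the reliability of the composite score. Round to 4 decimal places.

Var(R+V) = 2 + 2·[0.81] = 2 + 1.62 = 3.62.
With uncorrelated errors the cross-covariances are all true-score covariance, so they carry over unchanged; only the diagonal terms shrink to ρᵢσᵢ².
True-score variance = [0.93 + 0.82] + 1.62 = 1.75 + 1.62 = 3.37.
Reliability = 3.37 / 3.62 = 0.9309.

0.9309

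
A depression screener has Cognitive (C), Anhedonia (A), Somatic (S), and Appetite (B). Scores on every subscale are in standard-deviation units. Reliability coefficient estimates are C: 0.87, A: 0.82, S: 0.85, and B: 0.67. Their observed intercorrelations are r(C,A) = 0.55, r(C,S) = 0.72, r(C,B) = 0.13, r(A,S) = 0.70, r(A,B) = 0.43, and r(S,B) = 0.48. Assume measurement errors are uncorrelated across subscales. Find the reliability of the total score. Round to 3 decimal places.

Var(C+A+S+B) = 4 + 2·[0.55 + 0.72 + 0.13 + 0.70 + 0.43 + 0.48] = 4 + 6.02 = 10.02.
Under uncorrelated errors the observed covariances equal the true-score covariances, so only the own-variance terms attenuate.
True-score variance = [0.87 + 0.82 + 0.85 + 0.67] + 6.02 = 3.21 + 6.02 = 9.23.
Reliability = 9.23 / 10.02 = 0.921.

0.921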